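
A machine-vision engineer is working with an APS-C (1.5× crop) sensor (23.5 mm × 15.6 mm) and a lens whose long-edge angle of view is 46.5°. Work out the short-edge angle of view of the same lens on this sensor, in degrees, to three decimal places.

From the long-edge AOV: f = 23.5 / (2·tan(23.25°)) = 23.5 / 0.85927 ≈ 27.3489 mm.
Short-edge AOV = 2·arctan(15.6 / (2 × 27.3489)) = 2·arctan(0.28520) ≈ 31.8367°.

31.837°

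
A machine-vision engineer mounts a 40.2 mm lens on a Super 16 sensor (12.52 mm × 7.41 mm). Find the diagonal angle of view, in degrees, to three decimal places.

20.514°

Sensor diagonal = √(12.52² + 7.41²) = √211.6585 ≈ 14.5485 mm.
Angle of view α = 2·arctan(d/2f) with d = 14.5485 mm and f = 40.2 mm.
d/2f = 0.18095; arctan(0.18095) ≈ 10.2568°, so α ≈ 20.5135°.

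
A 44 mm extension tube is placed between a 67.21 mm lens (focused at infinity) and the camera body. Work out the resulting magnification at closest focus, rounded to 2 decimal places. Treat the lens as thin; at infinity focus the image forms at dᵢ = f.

0.65×

The tube moves the image plane from f to f + e, so dᵢ = 67.21 + 44 = 111.21 mm. Focus is achieved when 1/f = 1/dₒ + 1/dᵢ, giving dₒ = 1/(1/f − 1/(f+e)).
Magnification m = dᵢ/dₒ = (f+e)·(1/f − 1/(f+e)) = e/f = 44/67.21 ≈ 0.6547.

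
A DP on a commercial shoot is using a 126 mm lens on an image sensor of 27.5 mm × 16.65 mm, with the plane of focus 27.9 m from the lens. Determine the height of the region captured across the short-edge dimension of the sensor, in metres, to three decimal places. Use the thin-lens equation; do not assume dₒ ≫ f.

dₒ: 27.9 m = 27900 mm.
Similar triangles through the lens centre give W/dₒ = h/dᵢ; with 1/f = 1/dₒ + 1/dᵢ this gives W = h·(dₒ − f)/f.
W = 16.65 mm × (27900 − 126) / 126 = 16.65 × 220.4286 ≈ 3670.136 mm = 3.67014 m.

3.670 m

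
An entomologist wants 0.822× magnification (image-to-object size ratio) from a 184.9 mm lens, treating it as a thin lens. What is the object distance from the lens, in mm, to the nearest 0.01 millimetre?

With m = dᵢ/dₒ and 1/f = 1/dₒ + 1/dᵢ, substituting dᵢ = m·dₒ gives 1/f = (1 + 1/m)/dₒ, hence dₒ = f·(1 + 1/m).
dₒ = 184.9 × (1 + 1/0.822) = 184.9 × 2.21655 ≈ 409.839 mm.

409.84 mm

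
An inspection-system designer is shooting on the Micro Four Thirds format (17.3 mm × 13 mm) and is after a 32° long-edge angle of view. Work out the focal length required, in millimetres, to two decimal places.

30.17 mm

From α = 2·arctan(w/2f) we get f = w / (2·tan(α/2)).
With w = 17.3 mm and α/2 = 16°, tan(α/2) ≈ 0.28675, so f ≈ 17.3 / 0.57349 ≈ 30.1661 mm.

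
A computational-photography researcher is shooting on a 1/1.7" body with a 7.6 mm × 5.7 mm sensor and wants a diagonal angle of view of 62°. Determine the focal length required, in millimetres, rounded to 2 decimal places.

Sensor diagonal = √(7.6² + 5.7²) = √90.2500 ≈ 9.5000 mm.
From α = 2·arctan(d/2f) we get f = d / (2·tan(α/2)).
With d = 9.5000 mm and α/2 = 31°, tan(α/2) ≈ 0.60086, so f ≈ 9.5000 / 1.20172 ≈ 7.9053 mm.

7.91 mm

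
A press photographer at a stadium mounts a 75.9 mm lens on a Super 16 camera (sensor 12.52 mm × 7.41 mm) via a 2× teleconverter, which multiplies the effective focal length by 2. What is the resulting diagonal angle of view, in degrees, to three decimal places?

5.487°

Effective focal length f = 75.9 × 2 = 151.8 mm.
Sensor diagonal = √(12.52² + 7.41²) = √211.6585 ≈ 14.5485 mm.
α = 2·arctan(14.548 / (2 × 151.8)) = 2·arctan(0.04792) ≈ 5.4870°.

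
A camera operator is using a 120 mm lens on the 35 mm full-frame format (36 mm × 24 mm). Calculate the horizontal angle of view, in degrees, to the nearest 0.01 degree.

17.06°

Angle of view α = 2·arctan(w/2f) with w = 36 mm and f = 120 mm.
w/2f = 0.15000; arctan(0.15000) ≈ 8.5308°, so α ≈ 17.0615°.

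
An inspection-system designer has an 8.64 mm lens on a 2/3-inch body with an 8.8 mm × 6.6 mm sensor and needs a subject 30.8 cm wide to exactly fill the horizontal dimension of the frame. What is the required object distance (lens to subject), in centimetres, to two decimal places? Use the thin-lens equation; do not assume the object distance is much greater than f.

31.10 cm

W: 30.8 cm = 308 mm.
Magnification m = w/W = dᵢ/dₒ; combined with 1/f = 1/dₒ + 1/dᵢ this gives dₒ = f·(1 + W/w).
dₒ = 8.64 mm × (1 + 308/8.8) = 8.64 × 36.0000 ≈ 311.040 mm = 31.104 cm.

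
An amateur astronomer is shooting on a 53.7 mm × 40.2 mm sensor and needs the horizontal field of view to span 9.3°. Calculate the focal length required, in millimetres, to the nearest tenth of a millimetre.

330.1 mm

From α = 2·arctan(w/2f) we get f = w / (2·tan(α/2)).
With w = 53.7 mm and α/2 = 4.65°, tan(α/2) ≈ 0.08134, so f ≈ 53.7 / 0.16267 ≈ 330.1102 mm.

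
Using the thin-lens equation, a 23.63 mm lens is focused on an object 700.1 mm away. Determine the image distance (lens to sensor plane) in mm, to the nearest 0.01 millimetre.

1/dᵢ = 1/f − 1/dₒ = 1/23.63 − 1/700.1 = 0.0408907 mm⁻¹.
dᵢ = 1/0.0408907 ≈ 24.4554 mm.

24.46 mm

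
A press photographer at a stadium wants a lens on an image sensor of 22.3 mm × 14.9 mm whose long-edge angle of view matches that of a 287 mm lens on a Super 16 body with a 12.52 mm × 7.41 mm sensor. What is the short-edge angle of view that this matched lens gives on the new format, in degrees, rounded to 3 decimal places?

1.670°

Equal long-edge AOV ⇒ f₂ = f₁ · 22.3/12.52 = 287 × 1.78115 ≈ 511.1901 mm.
Short-edge AOV on the new format = 2·arctan(14.9 / (2 × 511.1901)) = 2·arctan(0.01457) ≈ 1.6699°.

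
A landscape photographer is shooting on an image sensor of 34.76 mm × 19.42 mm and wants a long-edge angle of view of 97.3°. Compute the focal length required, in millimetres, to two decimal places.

15.30 mm

From α = 2·arctan(w/2f) we get f = w / (2·tan(α/2)).
With w = 34.76 mm and α/2 = 48.65°, tan(α/2) ≈ 1.13627, so f ≈ 34.76 / 2.27255 ≈ 15.2956 mm.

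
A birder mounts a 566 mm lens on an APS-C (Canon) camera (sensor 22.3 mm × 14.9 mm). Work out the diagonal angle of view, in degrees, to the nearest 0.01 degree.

2.71°

Sensor diagonal = √(22.3² + 14.9²) = √719.3000 ≈ 26.8198 mm.
Angle of view α = 2·arctan(d/2f) with d = 26.8198 mm and f = 566 mm.
d/2f = 0.02369; arctan(0.02369) ≈ 1.3572°, so α ≈ 2.7144°.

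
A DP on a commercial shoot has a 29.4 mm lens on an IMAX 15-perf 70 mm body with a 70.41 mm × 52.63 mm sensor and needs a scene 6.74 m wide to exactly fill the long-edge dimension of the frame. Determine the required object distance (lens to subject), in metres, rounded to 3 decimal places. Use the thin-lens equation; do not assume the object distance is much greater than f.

2.844 m

W: 6.74 m = 6740 mm.
Magnification m = w/W = dᵢ/dₒ; combined with 1/f = 1/dₒ + 1/dᵢ this gives dₒ = f·(1 + W/w).
dₒ = 29.4 mm × (1 + 6740/70.41) = 29.4 × 96.7250 ≈ 2843.716 mm = 2.84372 m.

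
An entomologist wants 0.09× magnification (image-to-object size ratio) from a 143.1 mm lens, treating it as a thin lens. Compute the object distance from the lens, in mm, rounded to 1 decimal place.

With m = dᵢ/dₒ and 1/f = 1/dₒ + 1/dᵢ, substituting dᵢ = m·dₒ gives 1/f = (1 + 1/m)/dₒ, hence dₒ = f·(1 + 1/m).
dₒ = 143.1 × (1 + 1/0.09) = 143.1 × 12.11111 ≈ 1733.100 mm.

1733.1 mm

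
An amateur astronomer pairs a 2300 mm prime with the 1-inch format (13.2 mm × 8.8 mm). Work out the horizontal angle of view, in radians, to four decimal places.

Angle of view α = 2·arctan(w/2f) with w = 13.2 mm and f = 2300 mm.
w/2f = 0.00287; arctan(0.00287) ≈ 0.0029 rad, so α ≈ 0.0057 rad.

0.0057 rad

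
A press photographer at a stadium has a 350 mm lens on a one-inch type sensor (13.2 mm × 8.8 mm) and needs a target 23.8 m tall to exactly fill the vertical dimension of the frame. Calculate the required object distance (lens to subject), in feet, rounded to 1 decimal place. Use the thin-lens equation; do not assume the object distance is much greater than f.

W: 23.8 m = 23800 mm.
Magnification m = h/W = dᵢ/dₒ; combined with 1/f = 1/dₒ + 1/dᵢ this gives dₒ = f·(1 + W/h).
dₒ = 350 mm × (1 + 23800/8.8) = 350 × 2705.5455 ≈ 946940.909 mm = 946940.909/304.8 ft = 3106.76 ft.

3106.8 ft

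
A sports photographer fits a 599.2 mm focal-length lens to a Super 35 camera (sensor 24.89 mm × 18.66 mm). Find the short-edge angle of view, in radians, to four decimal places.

0.0311 rad

Angle of view α = 2·arctan(h/2f) with h = 18.66 mm and f = 599.2 mm.
h/2f = 0.01557; arctan(0.01557) ≈ 0.0156 rad, so α ≈ 0.0311 rad.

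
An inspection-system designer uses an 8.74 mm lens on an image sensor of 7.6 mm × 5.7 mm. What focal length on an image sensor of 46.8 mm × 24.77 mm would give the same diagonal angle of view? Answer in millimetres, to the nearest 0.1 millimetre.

Sensor diagonal = √(7.6² + 5.7²) = √90.2500 ≈ 9.5000 mm.
Sensor diagonal = √(46.8² + 24.77²) = √2803.7929 ≈ 52.9509 mm.
Equal angle of view means equal diagonal/f ratio, so f₂ = f₁ · (diagonal₂/diagonal₁) = 8.74 × 52.9509/9.5000.
f₂ = 8.74 × 5.57377 ≈ 48.715 mm.

48.7 mm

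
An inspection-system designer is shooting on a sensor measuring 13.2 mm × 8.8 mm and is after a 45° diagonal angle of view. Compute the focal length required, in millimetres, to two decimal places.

19.15 mm

Sensor diagonal = √(13.2² + 8.8²) = √251.6800 ≈ 15.8644 mm.
From α = 2·arctan(d/2f) we get f = d / (2·tan(α/2)).
With d = 15.8644 mm and α/2 = 22.5°, tan(α/2) ≈ 0.41421, so f ≈ 15.8644 / 0.82843 ≈ 19.1501 mm.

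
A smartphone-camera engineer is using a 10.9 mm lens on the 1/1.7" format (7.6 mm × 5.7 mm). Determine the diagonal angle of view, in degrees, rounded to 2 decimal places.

47.09°

Sensor diagonal = √(7.6² + 5.7²) = √90.2500 ≈ 9.5000 mm.
Angle of view α = 2·arctan(d/2f) with d = 9.5000 mm and f = 10.9 mm.
d/2f = 0.43578; arctan(0.43578) ≈ 23.5466°, so α ≈ 47.0932°.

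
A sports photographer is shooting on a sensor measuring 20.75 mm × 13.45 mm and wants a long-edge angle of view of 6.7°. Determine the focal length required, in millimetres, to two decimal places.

From α = 2·arctan(w/2f) we get f = w / (2·tan(α/2)).
With w = 20.75 mm and α/2 = 3.35°, tan(α/2) ≈ 0.05854, so f ≈ 20.75 / 0.11707 ≈ 177.2436 mm.

177.24 mm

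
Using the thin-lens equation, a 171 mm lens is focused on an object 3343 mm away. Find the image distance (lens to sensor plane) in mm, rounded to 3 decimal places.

180.218 mm

1/dᵢ = 1/f − 1/dₒ = 1/171 − 1/3343 = 0.0055488 mm⁻¹.
dᵢ = 1/0.0055488 ≈ 180.2185 mm.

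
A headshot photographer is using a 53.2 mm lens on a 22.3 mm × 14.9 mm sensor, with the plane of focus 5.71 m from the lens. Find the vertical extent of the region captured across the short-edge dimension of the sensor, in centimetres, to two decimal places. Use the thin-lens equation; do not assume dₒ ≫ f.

158.43 cm

dₒ: 5.71 m = 5710 mm.
Similar triangles through the lens centre give W/dₒ = h/dᵢ; with 1/f = 1/dₒ + 1/dᵢ this gives W = h·(dₒ − f)/f.
W = 14.9 mm × (5710 − 53.2) / 53.2 = 14.9 × 106.3308 ≈ 1584.329 mm = 158.433 cm.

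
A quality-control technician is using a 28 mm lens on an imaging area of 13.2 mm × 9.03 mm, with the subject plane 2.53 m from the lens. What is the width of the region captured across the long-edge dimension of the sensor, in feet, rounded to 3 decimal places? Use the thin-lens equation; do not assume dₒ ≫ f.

dₒ: 2.53 m = 2530 mm.
Similar triangles through the lens centre give W/dₒ = w/dᵢ; with 1/f = 1/dₒ + 1/dᵢ this gives W = w·(dₒ − f)/f.
W = 13.2 mm × (2530 − 28) / 28 = 13.2 × 89.3571 ≈ 1179.514 mm = 1179.514/304.8 ft = 3.8698 ft.

3.870 ft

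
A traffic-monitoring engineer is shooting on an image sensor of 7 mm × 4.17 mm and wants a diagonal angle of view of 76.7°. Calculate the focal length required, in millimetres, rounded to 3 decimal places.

5.149 mm

Sensor diagonal = √(7² + 4.17²) = √66.3889 ≈ 8.1479 mm.
From α = 2·arctan(d/2f) we get f = d / (2·tan(α/2)).
With d = 8.1479 mm and α/2 = 38.35°, tan(α/2) ≈ 0.79117, so f ≈ 8.1479 / 1.58234 ≈ 5.1493 mm.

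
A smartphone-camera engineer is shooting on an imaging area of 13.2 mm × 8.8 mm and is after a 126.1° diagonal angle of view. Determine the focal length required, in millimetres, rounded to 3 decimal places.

Sensor diagonal = √(13.2² + 8.8²) = √251.6800 ≈ 15.8644 mm.
From α = 2·arctan(d/2f) we get f = d / (2·tan(α/2)).
With d = 15.8644 mm and α/2 = 63.05°, tan(α/2) ≈ 1.96685, so f ≈ 15.8644 / 3.93370 ≈ 4.0329 mm.

4.033 mm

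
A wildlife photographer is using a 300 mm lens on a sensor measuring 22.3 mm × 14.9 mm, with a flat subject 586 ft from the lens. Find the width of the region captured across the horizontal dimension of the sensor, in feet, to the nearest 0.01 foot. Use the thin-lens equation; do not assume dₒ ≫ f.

dₒ: 586 ft × 304.8 mm/ft = 178612.79 mm.
Similar triangles through the lens centre give W/dₒ = w/dᵢ; with 1/f = 1/dₒ + 1/dᵢ this gives W = w·(dₒ − f)/f.
W = 22.3 mm × (178613 − 300) / 300 = 22.3 × 594.3760 ≈ 13254.584 mm = 13254.584/304.8 ft = 43.4862 ft.

43.49 ft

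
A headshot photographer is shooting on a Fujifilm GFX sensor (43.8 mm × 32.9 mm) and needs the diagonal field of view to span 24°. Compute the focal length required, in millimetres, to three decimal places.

Sensor diagonal = √(43.8² + 32.9²) = √3000.8500 ≈ 54.7800 mm.
From α = 2·arctan(d/2f) we get f = d / (2·tan(α/2)).
With d = 54.7800 mm and α/2 = 12°, tan(α/2) ≈ 0.21256, so f ≈ 54.7800 / 0.42511 ≈ 128.8599 mm.

128.860 mm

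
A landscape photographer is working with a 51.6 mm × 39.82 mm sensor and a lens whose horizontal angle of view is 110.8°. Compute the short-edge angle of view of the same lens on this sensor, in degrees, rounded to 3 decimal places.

From the horizontal AOV: f = 51.6 / (2·tan(55.4°)) = 51.6 / 2.89917 ≈ 17.7982 mm.
Short-edge AOV = 2·arctan(39.82 / (2 × 17.7982)) = 2·arctan(1.11865) ≈ 96.4108°.

96.411°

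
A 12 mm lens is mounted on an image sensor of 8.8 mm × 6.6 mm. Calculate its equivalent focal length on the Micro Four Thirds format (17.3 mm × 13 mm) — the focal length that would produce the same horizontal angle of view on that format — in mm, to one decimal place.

Equal angle of view means equal width/f ratio, so f₂ = f₁ · (width₂/width₁) = 12 × 17.3/8.8.
f₂ = 12 × 1.96591 ≈ 23.591 mm.

23.6 mm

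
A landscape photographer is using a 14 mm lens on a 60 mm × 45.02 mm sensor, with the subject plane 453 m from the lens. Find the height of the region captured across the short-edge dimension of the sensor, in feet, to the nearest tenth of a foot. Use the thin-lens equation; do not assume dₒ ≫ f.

dₒ: 453 m = 453000 mm.
Similar triangles through the lens centre give W/dₒ = h/dᵢ; with 1/f = 1/dₒ + 1/dᵢ this gives W = h·(dₒ − f)/f.
W = 45.02 mm × (453000 − 14) / 14 = 45.02 × 32356.1429 ≈ 1456673.551 mm = 1456673.551/304.8 ft = 4779.11 ft.

4779.1 ft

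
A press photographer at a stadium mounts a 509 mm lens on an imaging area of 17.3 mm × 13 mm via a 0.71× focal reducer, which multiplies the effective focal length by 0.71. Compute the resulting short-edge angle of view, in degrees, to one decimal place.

Effective focal length f = 509 × 0.71 = 361.39 mm.
α = 2·arctan(13 / (2 × 361.39)) = 2·arctan(0.01799) ≈ 2.0608°.

2.1°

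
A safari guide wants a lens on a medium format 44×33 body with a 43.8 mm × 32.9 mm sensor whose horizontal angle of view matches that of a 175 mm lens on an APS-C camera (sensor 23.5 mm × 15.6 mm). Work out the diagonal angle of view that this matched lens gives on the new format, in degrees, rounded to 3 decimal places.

9.600°

Equal horizontal AOV ⇒ f₂ = f₁ · 43.8/23.5 = 175 × 1.86383 ≈ 326.1702 mm.
Sensor diagonal = √(43.8² + 32.9²) = √3000.8500 ≈ 54.7800 mm.
Diagonal AOV on the new format = 2·arctan(54.7800 / (2 × 326.1702)) = 2·arctan(0.08397) ≈ 9.6003°.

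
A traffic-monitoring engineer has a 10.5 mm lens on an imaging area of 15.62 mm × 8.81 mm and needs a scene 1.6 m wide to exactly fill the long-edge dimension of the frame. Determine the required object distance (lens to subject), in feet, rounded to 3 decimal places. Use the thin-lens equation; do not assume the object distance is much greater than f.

3.563 ft

W: 1.6 m = 1600 mm.
Magnification m = w/W = dᵢ/dₒ; combined with 1/f = 1/dₒ + 1/dᵢ this gives dₒ = f·(1 + W/w).
dₒ = 10.5 mm × (1 + 1600/15.62) = 10.5 × 103.4328 ≈ 1086.044 mm = 1086.044/304.8 ft = 3.56314 ft.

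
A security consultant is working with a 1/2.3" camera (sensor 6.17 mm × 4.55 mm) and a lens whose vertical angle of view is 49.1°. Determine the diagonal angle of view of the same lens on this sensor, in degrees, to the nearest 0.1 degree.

75.2°

From the vertical AOV: f = 4.55 / (2·tan(24.55°)) = 4.55 / 0.91356 ≈ 4.9805 mm.
Sensor diagonal = √(6.17² + 4.55²) = √58.7714 ≈ 7.6663 mm.
Diagonal AOV = 2·arctan(7.6663 / (2 × 4.9805)) = 2·arctan(0.76963) ≈ 75.1656°.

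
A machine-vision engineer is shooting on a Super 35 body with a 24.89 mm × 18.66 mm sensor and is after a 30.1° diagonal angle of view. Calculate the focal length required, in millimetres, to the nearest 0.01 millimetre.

Sensor diagonal = √(24.89² + 18.66²) = √967.7077 ≈ 31.1080 mm.
From α = 2·arctan(d/2f) we get f = d / (2·tan(α/2)).
With d = 31.1080 mm and α/2 = 15.05°, tan(α/2) ≈ 0.26888, so f ≈ 31.1080 / 0.53777 ≈ 57.8464 mm.

57.85 mm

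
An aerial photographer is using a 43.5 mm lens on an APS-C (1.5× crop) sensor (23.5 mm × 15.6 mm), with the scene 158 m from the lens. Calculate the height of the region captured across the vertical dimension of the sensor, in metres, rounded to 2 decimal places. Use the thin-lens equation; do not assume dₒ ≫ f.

56.65 m

dₒ: 158 m = 158000 mm.
Similar triangles through the lens centre give W/dₒ = h/dᵢ; with 1/f = 1/dₒ + 1/dᵢ this gives W = h·(dₒ − f)/f.
W = 15.6 mm × (158000 − 43.5) / 43.5 = 15.6 × 3631.1839 ≈ 56646.469 mm = 56.6465 m.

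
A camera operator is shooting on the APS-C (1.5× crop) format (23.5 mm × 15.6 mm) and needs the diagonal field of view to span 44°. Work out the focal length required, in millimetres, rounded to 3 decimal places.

Sensor diagonal = √(23.5² + 15.6²) = √795.6100 ≈ 28.2066 mm.
From α = 2·arctan(d/2f) we get f = d / (2·tan(α/2)).
With d = 28.2066 mm and α/2 = 22°, tan(α/2) ≈ 0.40403, so f ≈ 28.2066 / 0.80805 ≈ 34.9068 mm.

34.907 mm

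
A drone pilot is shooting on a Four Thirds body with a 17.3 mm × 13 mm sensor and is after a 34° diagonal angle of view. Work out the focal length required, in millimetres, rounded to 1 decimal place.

Sensor diagonal = √(17.3² + 13²) = √468.2900 ≈ 21.6400 mm.
From α = 2·arctan(d/2f) we get f = d / (2·tan(α/2)).
With d = 21.6400 mm and α/2 = 17°, tan(α/2) ≈ 0.30573, so f ≈ 21.6400 / 0.61146 ≈ 35.3906 mm.

35.4 mm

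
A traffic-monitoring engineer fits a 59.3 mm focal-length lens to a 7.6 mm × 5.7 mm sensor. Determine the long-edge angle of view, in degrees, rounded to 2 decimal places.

7.33°

Angle of view α = 2·arctan(w/2f) with w = 7.6 mm and f = 59.3 mm.
w/2f = 0.06408; arctan(0.06408) ≈ 3.6666°, so α ≈ 7.3331°.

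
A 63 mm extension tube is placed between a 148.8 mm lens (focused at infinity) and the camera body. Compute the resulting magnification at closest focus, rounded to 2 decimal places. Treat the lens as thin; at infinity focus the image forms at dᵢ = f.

0.42×

The tube moves the image plane from f to f + e, so dᵢ = 148.8 + 63 = 211.8 mm. Focus is achieved when 1/f = 1/dₒ + 1/dᵢ, giving dₒ = 1/(1/f − 1/(f+e)).
Magnification m = dᵢ/dₒ = (f+e)·(1/f − 1/(f+e)) = e/f = 63/148.8 ≈ 0.4234.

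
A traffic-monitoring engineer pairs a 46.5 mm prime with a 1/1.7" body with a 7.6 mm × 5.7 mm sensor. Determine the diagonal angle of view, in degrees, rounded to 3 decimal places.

11.665°

Sensor diagonal = √(7.6² + 5.7²) = √90.2500 ≈ 9.5000 mm.
Angle of view α = 2·arctan(d/2f) with d = 9.5000 mm and f = 46.5 mm.
d/2f = 0.10215; arctan(0.10215) ≈ 5.8326°, so α ≈ 11.6651°.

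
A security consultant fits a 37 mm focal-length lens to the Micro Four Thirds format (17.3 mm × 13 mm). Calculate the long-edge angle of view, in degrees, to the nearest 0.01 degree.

26.32°

Angle of view α = 2·arctan(w/2f) with w = 17.3 mm and f = 37 mm.
w/2f = 0.23378; arctan(0.23378) ≈ 13.1585°, so α ≈ 26.3170°.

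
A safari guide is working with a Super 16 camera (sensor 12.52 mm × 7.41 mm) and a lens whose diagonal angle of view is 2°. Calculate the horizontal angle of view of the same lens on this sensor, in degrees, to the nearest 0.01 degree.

Sensor diagonal = √(12.52² + 7.41²) = √211.6585 ≈ 14.5485 mm.
From the diagonal AOV: f = 14.5485 / (2·tan(1°)) = 14.5485 / 0.03491 ≈ 416.7412 mm.
Horizontal AOV = 2·arctan(12.52 / (2 × 416.7412)) = 2·arctan(0.01502) ≈ 1.7212°.

1.72°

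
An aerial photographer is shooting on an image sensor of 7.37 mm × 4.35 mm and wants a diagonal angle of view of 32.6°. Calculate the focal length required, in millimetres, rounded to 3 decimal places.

14.633 mm

Sensor diagonal = √(7.37² + 4.35²) = √73.2394 ≈ 8.5580 mm.
From α = 2·arctan(d/2f) we get f = d / (2·tan(α/2)).
With d = 8.5580 mm and α/2 = 16.3°, tan(α/2) ≈ 0.29242, so f ≈ 8.5580 / 0.58484 ≈ 14.6330 mm.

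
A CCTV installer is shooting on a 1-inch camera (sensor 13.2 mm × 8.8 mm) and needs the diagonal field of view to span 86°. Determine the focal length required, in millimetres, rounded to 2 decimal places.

Sensor diagonal = √(13.2² + 8.8²) = √251.6800 ≈ 15.8644 mm.
From α = 2·arctan(d/2f) we get f = d / (2·tan(α/2)).
With d = 15.8644 mm and α/2 = 43°, tan(α/2) ≈ 0.93252, so f ≈ 15.8644 / 1.86503 ≈ 8.5063 mm.

8.51 mm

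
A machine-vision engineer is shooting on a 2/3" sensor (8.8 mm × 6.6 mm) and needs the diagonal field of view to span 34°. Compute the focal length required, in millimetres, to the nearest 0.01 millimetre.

Sensor diagonal = √(8.8² + 6.6²) = √121.0000 ≈ 11.0000 mm.
From α = 2·arctan(d/2f) we get f = d / (2·tan(α/2)).
With d = 11.0000 mm and α/2 = 17°, tan(α/2) ≈ 0.30573, so f ≈ 11.0000 / 0.61146 ≈ 17.9897 mm.

17.99 mm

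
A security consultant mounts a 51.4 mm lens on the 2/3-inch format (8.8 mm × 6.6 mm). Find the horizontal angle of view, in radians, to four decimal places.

Angle of view α = 2·arctan(w/2f) with w = 8.8 mm and f = 51.4 mm.
w/2f = 0.08560; arctan(0.08560) ≈ 0.0854 rad, so α ≈ 0.1708 rad.

0.1708 rad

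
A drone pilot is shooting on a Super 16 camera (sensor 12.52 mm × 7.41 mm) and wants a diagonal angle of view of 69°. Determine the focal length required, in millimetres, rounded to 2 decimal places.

Sensor diagonal = √(12.52² + 7.41²) = √211.6585 ≈ 14.5485 mm.
From α = 2·arctan(d/2f) we get f = d / (2·tan(α/2)).
With d = 14.5485 mm and α/2 = 34.5°, tan(α/2) ≈ 0.68728, so f ≈ 14.5485 / 1.37456 ≈ 10.5841 mm.

10.58 mm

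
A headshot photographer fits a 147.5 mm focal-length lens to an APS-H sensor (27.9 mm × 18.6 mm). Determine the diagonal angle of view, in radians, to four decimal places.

Sensor diagonal = √(27.9² + 18.6²) = √1124.3700 ≈ 33.5316 mm.
Angle of view α = 2·arctan(d/2f) with d = 33.5316 mm and f = 147.5 mm.
d/2f = 0.11367; arctan(0.11367) ≈ 0.1132 rad, so α ≈ 0.2264 rad.

0.2264 rad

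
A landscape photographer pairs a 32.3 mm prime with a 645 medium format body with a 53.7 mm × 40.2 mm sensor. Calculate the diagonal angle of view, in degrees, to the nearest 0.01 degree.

Sensor diagonal = √(53.7² + 40.2²) = √4499.7300 ≈ 67.0800 mm.
Angle of view α = 2·arctan(d/2f) with d = 67.0800 mm and f = 32.3 mm.
d/2f = 1.03839; arctan(1.03839) ≈ 46.0790°, so α ≈ 92.1579°.

92.16°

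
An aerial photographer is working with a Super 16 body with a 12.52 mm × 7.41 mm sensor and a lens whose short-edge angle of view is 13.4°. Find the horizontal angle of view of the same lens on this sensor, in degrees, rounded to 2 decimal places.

22.45°

From the short-edge AOV: f = 7.41 / (2·tan(6.7°)) = 7.41 / 0.23495 ≈ 31.5392 mm.
Horizontal AOV = 2·arctan(12.52 / (2 × 31.5392)) = 2·arctan(0.19848) ≈ 22.4527°.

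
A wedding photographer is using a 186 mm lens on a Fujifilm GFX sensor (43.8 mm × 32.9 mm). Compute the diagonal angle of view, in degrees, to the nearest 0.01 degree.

Sensor diagonal = √(43.8² + 32.9²) = √3000.8500 ≈ 54.7800 mm.
Angle of view α = 2·arctan(d/2f) with d = 54.7800 mm and f = 186 mm.
d/2f = 0.14726; arctan(0.14726) ≈ 8.3771°, so α ≈ 16.7541°.

16.75°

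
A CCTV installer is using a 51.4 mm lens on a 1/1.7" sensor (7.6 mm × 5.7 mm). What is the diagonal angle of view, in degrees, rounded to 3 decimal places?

Sensor diagonal = √(7.6² + 5.7²) = √90.2500 ≈ 9.5000 mm.
Angle of view α = 2·arctan(d/2f) with d = 9.5000 mm and f = 51.4 mm.
d/2f = 0.09241; arctan(0.09241) ≈ 5.2798°, so α ≈ 10.5597°.

10.560°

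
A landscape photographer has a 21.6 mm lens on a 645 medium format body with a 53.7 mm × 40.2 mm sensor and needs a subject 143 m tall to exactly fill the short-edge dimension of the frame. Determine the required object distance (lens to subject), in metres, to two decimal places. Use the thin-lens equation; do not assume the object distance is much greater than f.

76.86 m

W: 143 m = 143000 mm.
Magnification m = h/W = dᵢ/dₒ; combined with 1/f = 1/dₒ + 1/dᵢ this gives dₒ = f·(1 + W/h).
dₒ = 21.6 mm × (1 + 143000/40.2) = 21.6 × 3558.2139 ≈ 76857.421 mm = 76.8574 m.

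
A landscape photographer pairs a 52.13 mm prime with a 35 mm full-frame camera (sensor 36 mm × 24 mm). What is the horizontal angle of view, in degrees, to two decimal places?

Angle of view α = 2·arctan(w/2f) with w = 36 mm and f = 52.13 mm.
w/2f = 0.34529; arctan(0.34529) ≈ 19.0493°, so α ≈ 38.0986°.

38.10°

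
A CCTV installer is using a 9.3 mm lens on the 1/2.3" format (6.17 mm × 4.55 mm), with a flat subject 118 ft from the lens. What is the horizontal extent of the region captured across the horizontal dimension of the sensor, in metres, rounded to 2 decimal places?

dₒ: 118 ft × 304.8 mm/ft = 35966.40 mm.
Similar triangles through the lens centre give W/dₒ = w/dᵢ; with 1/f = 1/dₒ + 1/dᵢ this gives W = w·(dₒ − f)/f.
W = 6.17 mm × (35966.4 − 9.3) / 9.3 = 6.17 × 3866.3547 ≈ 23855.409 mm = 23.8554 m.

23.86 m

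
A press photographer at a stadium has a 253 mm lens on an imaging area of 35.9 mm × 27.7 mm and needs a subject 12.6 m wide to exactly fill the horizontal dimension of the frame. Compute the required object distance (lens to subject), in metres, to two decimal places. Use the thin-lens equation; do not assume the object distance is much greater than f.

89.05 m

W: 12.6 m = 12600 mm.
Magnification m = w/W = dᵢ/dₒ; combined with 1/f = 1/dₒ + 1/dᵢ this gives dₒ = f·(1 + W/w).
dₒ = 253 mm × (1 + 12600/35.9) = 253 × 351.9749 ≈ 89049.657 mm = 89.0497 m.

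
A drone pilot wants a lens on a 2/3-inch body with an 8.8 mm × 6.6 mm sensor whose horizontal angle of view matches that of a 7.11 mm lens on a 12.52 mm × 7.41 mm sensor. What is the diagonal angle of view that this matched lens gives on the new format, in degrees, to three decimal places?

Equal horizontal AOV ⇒ f₂ = f₁ · 8.8/12.52 = 7.11 × 0.70288 ≈ 4.9974 mm.
Sensor diagonal = √(8.8² + 6.6²) = √121.0000 ≈ 11.0000 mm.
Diagonal AOV on the new format = 2·arctan(11.0000 / (2 × 4.9974)) = 2·arctan(1.10056) ≈ 95.4818°.

95.482°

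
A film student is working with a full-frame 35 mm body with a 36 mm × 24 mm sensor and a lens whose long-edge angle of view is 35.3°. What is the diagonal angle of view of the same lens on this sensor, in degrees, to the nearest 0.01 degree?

41.85°

From the long-edge AOV: f = 36 / (2·tan(17.65°)) = 36 / 0.63636 ≈ 56.5719 mm.
Sensor diagonal = √(36² + 24²) = √1872.0000 ≈ 43.2666 mm.
Diagonal AOV = 2·arctan(43.2666 / (2 × 56.5719)) = 2·arctan(0.38240) ≈ 41.8541°.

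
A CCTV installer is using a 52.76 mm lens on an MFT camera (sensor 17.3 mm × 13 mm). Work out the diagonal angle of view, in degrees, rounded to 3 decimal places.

Sensor diagonal = √(17.3² + 13²) = √468.2900 ≈ 21.6400 mm.
Angle of view α = 2·arctan(d/2f) with d = 21.6400 mm and f = 52.76 mm.
d/2f = 0.20508; arctan(0.20508) ≈ 11.5895°, so α ≈ 23.1790°.

23.179°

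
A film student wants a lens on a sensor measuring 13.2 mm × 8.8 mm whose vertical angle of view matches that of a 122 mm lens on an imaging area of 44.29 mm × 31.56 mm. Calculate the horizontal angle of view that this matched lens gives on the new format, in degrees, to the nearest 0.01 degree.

Equal vertical AOV ⇒ f₂ = f₁ · 8.8/31.56 = 122 × 0.27883 ≈ 34.0177 mm.
Horizontal AOV on the new format = 2·arctan(13.2 / (2 × 34.0177)) = 2·arctan(0.19402) ≈ 21.9598°.

21.96°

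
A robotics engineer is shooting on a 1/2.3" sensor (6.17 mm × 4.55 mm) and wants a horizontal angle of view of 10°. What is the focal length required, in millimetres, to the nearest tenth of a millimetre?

35.3 mm

From α = 2·arctan(w/2f) we get f = w / (2·tan(α/2)).
With w = 6.17 mm and α/2 = 5°, tan(α/2) ≈ 0.08749, so f ≈ 6.17 / 0.17498 ≈ 35.2617 mm.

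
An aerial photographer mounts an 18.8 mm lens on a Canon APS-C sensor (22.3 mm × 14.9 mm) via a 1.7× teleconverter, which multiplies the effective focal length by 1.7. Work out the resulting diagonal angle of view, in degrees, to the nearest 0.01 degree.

45.52°

Effective focal length f = 18.8 × 1.7 = 31.96 mm.
Sensor diagonal = √(22.3² + 14.9²) = √719.3000 ≈ 26.8198 mm.
α = 2·arctan(26.820 / (2 × 31.96)) = 2·arctan(0.41958) ≈ 45.5242°.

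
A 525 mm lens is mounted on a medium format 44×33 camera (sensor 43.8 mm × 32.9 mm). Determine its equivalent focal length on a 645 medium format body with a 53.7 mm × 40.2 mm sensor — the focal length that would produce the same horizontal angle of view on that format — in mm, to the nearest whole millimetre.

644 mm

Equal angle of view means equal width/f ratio, so f₂ = f₁ · (width₂/width₁) = 525 × 53.7/43.8.
f₂ = 525 × 1.22603 ≈ 643.664 mm.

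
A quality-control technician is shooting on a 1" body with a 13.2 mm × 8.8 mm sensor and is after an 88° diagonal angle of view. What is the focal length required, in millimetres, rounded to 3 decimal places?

8.214 mm

Sensor diagonal = √(13.2² + 8.8²) = √251.6800 ≈ 15.8644 mm.
From α = 2·arctan(d/2f) we get f = d / (2·tan(α/2)).
With d = 15.8644 mm and α/2 = 44°, tan(α/2) ≈ 0.96569, so f ≈ 15.8644 / 1.93138 ≈ 8.2140 mm.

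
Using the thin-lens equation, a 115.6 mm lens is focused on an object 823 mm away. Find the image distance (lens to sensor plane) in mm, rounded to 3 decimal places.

134.491 mm

1/dᵢ = 1/f − 1/dₒ = 1/115.6 − 1/823 = 0.0074355 mm⁻¹.
dᵢ = 1/0.0074355 ≈ 134.4908 mm.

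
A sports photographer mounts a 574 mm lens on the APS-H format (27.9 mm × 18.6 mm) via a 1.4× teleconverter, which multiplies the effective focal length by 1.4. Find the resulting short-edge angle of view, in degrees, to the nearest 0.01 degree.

1.33°

Effective focal length f = 574 × 1.4 = 803.6 mm.
α = 2·arctan(18.6 / (2 × 803.6)) = 2·arctan(0.01157) ≈ 1.3261°.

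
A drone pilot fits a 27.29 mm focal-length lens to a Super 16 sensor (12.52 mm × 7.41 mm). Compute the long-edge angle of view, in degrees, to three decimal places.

Angle of view α = 2·arctan(w/2f) with w = 12.52 mm and f = 27.29 mm.
w/2f = 0.22939; arctan(0.22939) ≈ 12.9195°, so α ≈ 25.8389°.

25.839°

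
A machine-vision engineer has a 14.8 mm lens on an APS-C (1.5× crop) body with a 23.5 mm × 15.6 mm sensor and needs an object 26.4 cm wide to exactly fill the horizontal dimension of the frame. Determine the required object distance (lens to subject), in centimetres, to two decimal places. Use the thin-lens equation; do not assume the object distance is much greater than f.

18.11 cm

W: 26.4 cm = 264 mm.
Magnification m = w/W = dᵢ/dₒ; combined with 1/f = 1/dₒ + 1/dᵢ this gives dₒ = f·(1 + W/w).
dₒ = 14.8 mm × (1 + 264/23.5) = 14.8 × 12.2340 ≈ 181.064 mm = 18.1064 cm.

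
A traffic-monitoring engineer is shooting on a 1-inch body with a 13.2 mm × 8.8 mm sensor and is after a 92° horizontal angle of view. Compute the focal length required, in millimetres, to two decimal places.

From α = 2·arctan(w/2f) we get f = w / (2·tan(α/2)).
With w = 13.2 mm and α/2 = 46°, tan(α/2) ≈ 1.03553, so f ≈ 13.2 / 2.07106 ≈ 6.3735 mm.

6.37 mm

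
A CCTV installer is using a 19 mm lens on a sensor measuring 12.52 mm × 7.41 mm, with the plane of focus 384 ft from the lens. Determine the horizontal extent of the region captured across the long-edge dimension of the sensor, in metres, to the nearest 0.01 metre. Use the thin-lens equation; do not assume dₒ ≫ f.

77.11 m

dₒ: 384 ft × 304.8 mm/ft = 117043.20 mm.
Similar triangles through the lens centre give W/dₒ = w/dᵢ; with 1/f = 1/dₒ + 1/dᵢ this gives W = w·(dₒ − f)/f.
W = 12.52 mm × (117043 − 19) / 19 = 12.52 × 6159.1682 ≈ 77112.786 mm = 77.1128 m.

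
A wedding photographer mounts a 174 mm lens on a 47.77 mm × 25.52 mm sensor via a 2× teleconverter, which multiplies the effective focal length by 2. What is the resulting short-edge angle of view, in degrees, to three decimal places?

Effective focal length f = 174 × 2 = 348 mm.
α = 2·arctan(25.52 / (2 × 348)) = 2·arctan(0.03667) ≈ 4.1998°.

4.200°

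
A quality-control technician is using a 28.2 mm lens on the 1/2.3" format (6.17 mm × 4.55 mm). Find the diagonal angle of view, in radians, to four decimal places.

0.2702 rad

Sensor diagonal = √(6.17² + 4.55²) = √58.7714 ≈ 7.6663 mm.
Angle of view α = 2·arctan(d/2f) with d = 7.6663 mm and f = 28.2 mm.
d/2f = 0.13593; arctan(0.13593) ≈ 0.1351 rad, so α ≈ 0.2702 rad.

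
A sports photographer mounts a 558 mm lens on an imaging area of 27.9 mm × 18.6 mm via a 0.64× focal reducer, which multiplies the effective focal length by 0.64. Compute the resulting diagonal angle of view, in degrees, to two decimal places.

5.38°

Effective focal length f = 558 × 0.64 = 357.12 mm.
Sensor diagonal = √(27.9² + 18.6²) = √1124.3700 ≈ 33.5316 mm.
α = 2·arctan(33.532 / (2 × 357.12)) = 2·arctan(0.04695) ≈ 5.3758°.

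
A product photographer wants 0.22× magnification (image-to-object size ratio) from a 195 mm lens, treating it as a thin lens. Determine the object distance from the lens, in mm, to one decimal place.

1081.4 mm

With m = dᵢ/dₒ and 1/f = 1/dₒ + 1/dᵢ, substituting dᵢ = m·dₒ gives 1/f = (1 + 1/m)/dₒ, hence dₒ = f·(1 + 1/m).
dₒ = 195 × (1 + 1/0.22) = 195 × 5.54545 ≈ 1081.364 mm.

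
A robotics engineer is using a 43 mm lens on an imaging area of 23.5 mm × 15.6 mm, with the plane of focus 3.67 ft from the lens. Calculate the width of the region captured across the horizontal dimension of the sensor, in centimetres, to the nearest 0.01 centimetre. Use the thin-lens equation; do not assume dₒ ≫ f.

58.78 cm

dₒ: 3.67 ft × 304.8 mm/ft = 1118.62 mm.
Similar triangles through the lens centre give W/dₒ = w/dᵢ; with 1/f = 1/dₒ + 1/dᵢ this gives W = w·(dₒ − f)/f.
W = 23.5 mm × (1118.62 − 43) / 43 = 23.5 × 25.0143 ≈ 587.837 mm = 58.7837 cm.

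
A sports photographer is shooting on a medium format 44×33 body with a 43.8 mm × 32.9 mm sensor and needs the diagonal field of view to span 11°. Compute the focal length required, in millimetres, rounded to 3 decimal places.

Sensor diagonal = √(43.8² + 32.9²) = √3000.8500 ≈ 54.7800 mm.
From α = 2·arctan(d/2f) we get f = d / (2·tan(α/2)).
With d = 54.7800 mm and α/2 = 5.5°, tan(α/2) ≈ 0.09629, so f ≈ 54.7800 / 0.19258 ≈ 284.4561 mm.

284.456 mm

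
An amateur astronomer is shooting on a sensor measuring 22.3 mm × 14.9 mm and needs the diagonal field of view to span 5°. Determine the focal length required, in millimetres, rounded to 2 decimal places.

307.14 mm

Sensor diagonal = √(22.3² + 14.9²) = √719.3000 ≈ 26.8198 mm.
From α = 2·arctan(d/2f) we get f = d / (2·tan(α/2)).
With d = 26.8198 mm and α/2 = 2.5°, tan(α/2) ≈ 0.04366, so f ≈ 26.8198 / 0.08732 ≈ 307.1368 mm.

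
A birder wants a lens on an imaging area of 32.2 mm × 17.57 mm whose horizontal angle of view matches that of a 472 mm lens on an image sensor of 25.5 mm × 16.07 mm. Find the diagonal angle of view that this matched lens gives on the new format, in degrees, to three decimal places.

Equal horizontal AOV ⇒ f₂ = f₁ · 32.2/25.5 = 472 × 1.26275 ≈ 596.0157 mm.
Sensor diagonal = √(32.2² + 17.57²) = √1345.5449 ≈ 36.6817 mm.
Diagonal AOV on the new format = 2·arctan(36.6817 / (2 × 596.0157)) = 2·arctan(0.03077) ≈ 3.5251°.

3.525°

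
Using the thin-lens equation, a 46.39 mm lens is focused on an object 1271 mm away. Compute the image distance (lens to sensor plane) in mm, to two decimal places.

1/dᵢ = 1/f − 1/dₒ = 1/46.39 − 1/1271 = 0.0207696 mm⁻¹.
dᵢ = 1/0.0207696 ≈ 48.1473 mm.

48.15 mm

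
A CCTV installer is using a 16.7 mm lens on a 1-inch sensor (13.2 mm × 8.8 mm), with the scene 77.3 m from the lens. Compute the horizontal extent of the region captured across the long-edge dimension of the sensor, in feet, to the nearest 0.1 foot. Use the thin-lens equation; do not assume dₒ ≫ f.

200.4 ft

dₒ: 77.3 m = 77300 mm.
Similar triangles through the lens centre give W/dₒ = w/dᵢ; with 1/f = 1/dₒ + 1/dᵢ this gives W = w·(dₒ − f)/f.
W = 13.2 mm × (77300 − 16.7) / 16.7 = 13.2 × 4627.7425 ≈ 61086.201 mm = 61086.201/304.8 ft = 200.414 ft.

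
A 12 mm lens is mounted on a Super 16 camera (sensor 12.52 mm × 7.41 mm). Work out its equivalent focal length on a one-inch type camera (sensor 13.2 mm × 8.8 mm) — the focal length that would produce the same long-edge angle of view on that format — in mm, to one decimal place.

12.7 mm

Equal angle of view means equal width/f ratio, so f₂ = f₁ · (width₂/width₁) = 12 × 13.2/12.52.
f₂ = 12 × 1.05431 ≈ 12.652 mm.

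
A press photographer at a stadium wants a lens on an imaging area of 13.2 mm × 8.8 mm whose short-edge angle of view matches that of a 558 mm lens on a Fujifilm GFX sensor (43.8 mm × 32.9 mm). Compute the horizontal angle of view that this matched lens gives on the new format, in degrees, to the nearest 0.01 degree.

Equal short-edge AOV ⇒ f₂ = f₁ · 8.8/32.9 = 558 × 0.26748 ≈ 149.2523 mm.
Horizontal AOV on the new format = 2·arctan(13.2 / (2 × 149.2523)) = 2·arctan(0.04422) ≈ 5.0640°.

5.06°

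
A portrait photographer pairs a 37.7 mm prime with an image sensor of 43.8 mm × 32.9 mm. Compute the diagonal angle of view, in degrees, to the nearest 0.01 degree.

Sensor diagonal = √(43.8² + 32.9²) = √3000.8500 ≈ 54.7800 mm.
Angle of view α = 2·arctan(d/2f) with d = 54.7800 mm and f = 37.7 mm.
d/2f = 0.72653; arctan(0.72653) ≈ 35.9994°, so α ≈ 71.9987°.

72.00°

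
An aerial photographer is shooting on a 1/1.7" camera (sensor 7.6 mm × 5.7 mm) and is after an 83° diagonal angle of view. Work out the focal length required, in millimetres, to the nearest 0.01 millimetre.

Sensor diagonal = √(7.6² + 5.7²) = √90.2500 ≈ 9.5000 mm.
From α = 2·arctan(d/2f) we get f = d / (2·tan(α/2)).
With d = 9.5000 mm and α/2 = 41.5°, tan(α/2) ≈ 0.88473, so f ≈ 9.5000 / 1.76945 ≈ 5.3689 mm.

5.37 mm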